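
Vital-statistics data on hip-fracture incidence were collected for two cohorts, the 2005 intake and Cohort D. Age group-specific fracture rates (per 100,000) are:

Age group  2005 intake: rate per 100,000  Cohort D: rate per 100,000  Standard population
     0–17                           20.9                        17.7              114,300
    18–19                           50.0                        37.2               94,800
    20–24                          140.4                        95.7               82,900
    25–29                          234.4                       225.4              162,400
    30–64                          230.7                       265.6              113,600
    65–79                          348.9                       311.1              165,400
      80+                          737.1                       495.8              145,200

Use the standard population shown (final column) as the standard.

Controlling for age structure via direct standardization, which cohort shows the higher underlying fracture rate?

2005 intake

Standard total = 878,600; weights = 0.1301, 0.1079, 0.0944, 0.1848, 0.1293, 0.1883, 0.1653.
The 2005 intake: 0.1301×20.9 + 0.1079×50.0 + 0.0944×140.4 + 0.1848×234.4 + 0.1293×230.7 + 0.1883×348.9 + 0.1653×737.1 = 282.0135 per 100,000.
Cohort D: 0.1301×17.7 + 0.1079×37.2 + 0.0944×95.7 + 0.1848×225.4 + 0.1293×265.6 + 0.1883×311.1 + 0.1653×495.8 = 231.8534 per 100,000.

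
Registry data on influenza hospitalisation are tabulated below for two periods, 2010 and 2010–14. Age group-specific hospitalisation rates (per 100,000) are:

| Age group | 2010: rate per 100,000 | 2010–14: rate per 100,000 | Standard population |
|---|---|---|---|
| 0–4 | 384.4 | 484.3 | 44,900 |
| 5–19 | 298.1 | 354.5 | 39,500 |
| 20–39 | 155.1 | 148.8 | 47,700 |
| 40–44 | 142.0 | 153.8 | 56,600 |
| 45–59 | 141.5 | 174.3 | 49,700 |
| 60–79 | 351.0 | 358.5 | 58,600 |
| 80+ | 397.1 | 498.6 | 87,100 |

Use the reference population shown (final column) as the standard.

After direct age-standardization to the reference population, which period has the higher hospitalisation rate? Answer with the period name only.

2010–14

Standard total = 384,100; weights = 0.1169, 0.1028, 0.1242, 0.1474, 0.1294, 0.1526, 0.2268.
2010: 0.1169×384.4 + 0.1028×298.1 + 0.1242×155.1 + 0.1474×142.0 + 0.1294×141.5 + 0.1526×351.0 + 0.2268×397.1 = 277.6843 per 100,000.
2010–14: 0.1169×484.3 + 0.1028×354.5 + 0.1242×148.8 + 0.1474×153.8 + 0.1294×174.3 + 0.1526×358.5 + 0.2268×498.6 = 324.5236 per 100,000.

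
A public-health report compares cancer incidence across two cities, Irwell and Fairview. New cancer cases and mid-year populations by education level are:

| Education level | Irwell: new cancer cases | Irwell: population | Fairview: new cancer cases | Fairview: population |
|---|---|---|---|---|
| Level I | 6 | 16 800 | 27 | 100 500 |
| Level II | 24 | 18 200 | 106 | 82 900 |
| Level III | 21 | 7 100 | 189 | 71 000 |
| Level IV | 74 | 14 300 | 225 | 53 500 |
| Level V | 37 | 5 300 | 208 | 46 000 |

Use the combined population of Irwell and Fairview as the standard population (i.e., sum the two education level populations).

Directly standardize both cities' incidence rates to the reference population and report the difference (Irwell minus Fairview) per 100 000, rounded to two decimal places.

55.20

Education-specific rates per 100 000 for Irwell: 35.71, 131.87, 295.77, 517.48, 698.11.
For Fairview: 26.87, 127.86, 266.20, 420.56, 452.17.
Combined standard total = 415 600; weights = 0.2822, 0.2433, 0.1879, 0.1631, 0.1234.
Irwell: 0.2822×35.71 + 0.2433×131.87 + 0.1879×295.77 + 0.1631×517.48 + 0.1234×698.11 = 268.3342 per 100 000.
Fairview: 0.2822×26.87 + 0.2433×127.86 + 0.1879×266.20 + 0.1631×420.56 + 0.1234×452.17 = 213.1353 per 100 000.
Difference = 268.3342 − 213.1353 = 55.1989.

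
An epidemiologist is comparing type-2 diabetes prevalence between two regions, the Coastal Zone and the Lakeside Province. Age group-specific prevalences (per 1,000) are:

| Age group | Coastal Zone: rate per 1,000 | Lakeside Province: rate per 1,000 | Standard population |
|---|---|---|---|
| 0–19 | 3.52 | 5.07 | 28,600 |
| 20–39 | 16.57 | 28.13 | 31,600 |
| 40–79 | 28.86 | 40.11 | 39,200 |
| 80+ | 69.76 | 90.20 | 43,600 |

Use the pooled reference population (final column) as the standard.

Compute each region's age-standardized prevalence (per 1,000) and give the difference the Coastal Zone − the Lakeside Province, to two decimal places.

Standard total = 143,000; weights = 0.2000, 0.2210, 0.2741, 0.3049.
The Coastal Zone: 0.2000×3.52 + 0.2210×16.57 + 0.2741×28.86 + 0.3049×69.76 = 33.5464 per 1,000.
The Lakeside Province: 0.2000×5.07 + 0.2210×28.13 + 0.2741×40.11 + 0.3049×90.20 = 45.7269 per 1,000.
Difference = 33.5464 − 45.7269 = -12.1805.

-12.18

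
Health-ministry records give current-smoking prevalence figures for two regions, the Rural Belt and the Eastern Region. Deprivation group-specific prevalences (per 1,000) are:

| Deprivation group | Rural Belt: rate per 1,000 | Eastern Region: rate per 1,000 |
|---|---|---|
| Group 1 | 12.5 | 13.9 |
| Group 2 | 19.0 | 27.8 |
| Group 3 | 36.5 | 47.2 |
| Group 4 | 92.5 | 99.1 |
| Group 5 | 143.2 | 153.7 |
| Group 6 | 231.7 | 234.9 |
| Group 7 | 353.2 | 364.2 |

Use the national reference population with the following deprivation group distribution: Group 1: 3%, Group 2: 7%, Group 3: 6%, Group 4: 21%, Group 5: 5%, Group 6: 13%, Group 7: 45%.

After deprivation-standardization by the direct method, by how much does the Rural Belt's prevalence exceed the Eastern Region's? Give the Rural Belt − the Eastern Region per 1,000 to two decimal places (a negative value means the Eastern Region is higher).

Standard weights: 0.03, 0.07, 0.06, 0.21, 0.05, 0.13, 0.45.
The Rural Belt: 0.0300×12.5 + 0.0700×19.0 + 0.0600×36.5 + 0.2100×92.5 + 0.0500×143.2 + 0.1300×231.7 + 0.4500×353.2 = 219.5410 per 1,000.
The Eastern Region: 0.0300×13.9 + 0.0700×27.8 + 0.0600×47.2 + 0.2100×99.1 + 0.0500×153.7 + 0.1300×234.9 + 0.4500×364.2 = 228.1180 per 1,000.
Difference = 219.5410 − 228.1180 = -8.5770.

-8.58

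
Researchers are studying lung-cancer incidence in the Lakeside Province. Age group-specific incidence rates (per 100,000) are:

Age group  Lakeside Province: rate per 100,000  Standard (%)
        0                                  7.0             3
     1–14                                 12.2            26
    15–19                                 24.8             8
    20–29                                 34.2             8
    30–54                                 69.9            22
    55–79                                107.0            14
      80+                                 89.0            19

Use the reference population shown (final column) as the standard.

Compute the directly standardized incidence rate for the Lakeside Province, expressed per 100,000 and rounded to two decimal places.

Standard weights: 0.03, 0.26, 0.08, 0.08, 0.22, 0.14, 0.19.
Standardized rate: 0.0300×7.0 + 0.2600×12.2 + 0.0800×24.8 + 0.0800×34.2 + 0.2200×69.9 + 0.1400×107.0 + 0.1900×89.0 = 55.3700 per 100,000.

55.37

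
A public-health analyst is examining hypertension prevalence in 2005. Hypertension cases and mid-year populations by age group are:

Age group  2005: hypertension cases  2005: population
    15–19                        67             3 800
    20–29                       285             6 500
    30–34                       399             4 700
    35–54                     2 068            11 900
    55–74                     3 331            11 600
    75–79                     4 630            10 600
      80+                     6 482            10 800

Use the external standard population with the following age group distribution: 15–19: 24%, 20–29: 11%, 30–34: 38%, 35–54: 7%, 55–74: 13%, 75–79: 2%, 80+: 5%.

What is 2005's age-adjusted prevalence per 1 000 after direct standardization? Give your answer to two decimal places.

129.55

Age-specific rates per 1 000 for 2005: 17.632, 43.846, 84.894, 173.782, 287.155, 436.792, 600.185.
Standard weights: 0.24, 0.11, 0.38, 0.07, 0.13, 0.02, 0.05.
Standardized rate: 0.2400×17.632 + 0.1100×43.846 + 0.3800×84.894 + 0.0700×173.782 + 0.1300×287.155 + 0.0200×436.792 + 0.0500×600.185 = 129.5542 per 1 000.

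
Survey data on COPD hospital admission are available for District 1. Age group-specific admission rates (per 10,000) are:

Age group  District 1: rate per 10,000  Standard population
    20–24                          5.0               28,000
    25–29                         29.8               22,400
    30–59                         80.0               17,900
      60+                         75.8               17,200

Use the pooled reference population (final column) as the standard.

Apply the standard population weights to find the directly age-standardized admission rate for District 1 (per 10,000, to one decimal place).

Standard total = 85,500; weights = 0.3275, 0.2620, 0.2094, 0.2012.
Standardized rate: 0.3275×5.0 + 0.2620×29.8 + 0.2094×80.0 + 0.2012×75.8 = 41.4419 per 10,000.

41.4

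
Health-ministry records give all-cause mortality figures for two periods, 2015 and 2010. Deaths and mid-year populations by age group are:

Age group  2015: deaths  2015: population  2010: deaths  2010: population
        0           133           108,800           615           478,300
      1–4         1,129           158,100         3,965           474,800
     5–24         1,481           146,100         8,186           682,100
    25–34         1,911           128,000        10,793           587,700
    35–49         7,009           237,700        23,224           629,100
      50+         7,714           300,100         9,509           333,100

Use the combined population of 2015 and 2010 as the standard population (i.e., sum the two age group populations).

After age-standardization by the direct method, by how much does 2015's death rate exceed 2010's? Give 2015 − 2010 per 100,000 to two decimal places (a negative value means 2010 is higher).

Age-specific rates per 100,000 for 2015: 122.24, 714.10, 1013.69, 1492.97, 2948.67, 2570.48.
For 2010: 128.58, 835.09, 1200.12, 1836.48, 3691.62, 2854.70.
Combined standard total = 4,263,900; weights = 0.1377, 0.1484, 0.1942, 0.1679, 0.2033, 0.1485.
2015: 0.1377×122.24 + 0.1484×714.10 + 0.1942×1013.69 + 0.1679×1492.97 + 0.2033×2948.67 + 0.1485×2570.48 = 1551.4712 per 100,000.
2010: 0.1377×128.58 + 0.1484×835.09 + 0.1942×1200.12 + 0.1679×1836.48 + 0.2033×3691.62 + 0.1485×2854.70 = 1857.4116 per 100,000.
Difference = 1551.4712 − 1857.4116 = -305.9405.

-305.94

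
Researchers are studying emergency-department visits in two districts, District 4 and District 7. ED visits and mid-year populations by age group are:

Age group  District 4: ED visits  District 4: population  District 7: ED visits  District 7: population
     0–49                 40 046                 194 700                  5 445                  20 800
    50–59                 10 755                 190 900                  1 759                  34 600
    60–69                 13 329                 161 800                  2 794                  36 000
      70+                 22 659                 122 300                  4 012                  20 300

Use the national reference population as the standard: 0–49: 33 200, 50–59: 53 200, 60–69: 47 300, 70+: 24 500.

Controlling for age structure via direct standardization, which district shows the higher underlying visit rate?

District 7

Age-specific rates per 1 000 for District 4: 205.681, 56.338, 82.379, 185.274.
For District 7: 261.779, 50.838, 77.611, 197.635.
Standard total = 158 200; weights = 0.2099, 0.3363, 0.2990, 0.1549.
District 4: 0.2099×205.681 + 0.3363×56.338 + 0.2990×82.379 + 0.1549×185.274 = 115.4334 per 1 000.
District 7: 0.2099×261.779 + 0.3363×50.838 + 0.2990×77.611 + 0.1549×197.635 = 125.8453 per 1 000.
The crude rates (129.59 vs 125.43) would put District 4 higher, but that reflects its age composition; once standardized to a common age structure, District 7 has the higher underlying rate.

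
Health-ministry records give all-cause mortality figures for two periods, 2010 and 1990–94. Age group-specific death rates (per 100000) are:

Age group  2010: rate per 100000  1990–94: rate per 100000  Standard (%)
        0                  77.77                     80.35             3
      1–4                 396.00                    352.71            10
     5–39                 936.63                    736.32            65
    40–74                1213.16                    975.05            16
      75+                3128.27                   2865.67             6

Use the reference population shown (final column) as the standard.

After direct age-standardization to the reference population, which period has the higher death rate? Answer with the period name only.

Standard weights: 0.03, 0.10, 0.65, 0.16, 0.06.
2010: 0.0300×77.77 + 0.1000×396.00 + 0.6500×936.63 + 0.1600×1213.16 + 0.0600×3128.27 = 1032.5444 per 100000.
1990–94: 0.0300×80.35 + 0.1000×352.71 + 0.6500×736.32 + 0.1600×975.05 + 0.0600×2865.67 = 844.2377 per 100000.

2010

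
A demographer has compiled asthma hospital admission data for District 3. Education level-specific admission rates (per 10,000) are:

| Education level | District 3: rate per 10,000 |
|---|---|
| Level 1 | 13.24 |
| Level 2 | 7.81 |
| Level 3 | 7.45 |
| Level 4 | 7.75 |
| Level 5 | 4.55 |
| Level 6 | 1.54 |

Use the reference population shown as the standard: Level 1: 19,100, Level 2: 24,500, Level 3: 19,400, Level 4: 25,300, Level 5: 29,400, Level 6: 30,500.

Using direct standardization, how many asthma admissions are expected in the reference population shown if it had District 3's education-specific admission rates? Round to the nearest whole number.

97

Expected asthma admissions = Σ (standard pop × education-specific rate ÷ 10,000)
= 19,100×13.24/10,000 + 24,500×7.81/10,000 + 19,400×7.45/10,000 + 25,300×7.75/10,000 + 29,400×4.55/10,000 + 30,500×1.54/10,000
= 25.29 + 19.13 + 14.45 + 19.61 + 13.38 + 4.70 = 96.56.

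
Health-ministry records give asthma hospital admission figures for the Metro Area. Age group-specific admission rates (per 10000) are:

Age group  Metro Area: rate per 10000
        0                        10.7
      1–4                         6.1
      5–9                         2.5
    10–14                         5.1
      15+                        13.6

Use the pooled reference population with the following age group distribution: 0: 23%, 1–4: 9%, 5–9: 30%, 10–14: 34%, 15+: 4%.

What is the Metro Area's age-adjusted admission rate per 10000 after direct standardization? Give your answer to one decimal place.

Standard weights: 0.23, 0.09, 0.30, 0.34, 0.04.
Standardized rate: 0.2300×10.7 + 0.0900×6.1 + 0.3000×2.5 + 0.3400×5.1 + 0.0400×13.6 = 6.0380 per 10000.

6.0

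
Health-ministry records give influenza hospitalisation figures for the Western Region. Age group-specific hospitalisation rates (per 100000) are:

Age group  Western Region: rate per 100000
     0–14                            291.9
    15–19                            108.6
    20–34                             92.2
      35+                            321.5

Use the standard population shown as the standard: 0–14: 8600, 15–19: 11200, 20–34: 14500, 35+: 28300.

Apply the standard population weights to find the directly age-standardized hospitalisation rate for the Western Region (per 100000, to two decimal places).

Standard total = 62600; weights = 0.1374, 0.1789, 0.2316, 0.4521.
Standardized rate: 0.1374×291.9 + 0.1789×108.6 + 0.2316×92.2 + 0.4521×321.5 = 226.2302 per 100000.

226.23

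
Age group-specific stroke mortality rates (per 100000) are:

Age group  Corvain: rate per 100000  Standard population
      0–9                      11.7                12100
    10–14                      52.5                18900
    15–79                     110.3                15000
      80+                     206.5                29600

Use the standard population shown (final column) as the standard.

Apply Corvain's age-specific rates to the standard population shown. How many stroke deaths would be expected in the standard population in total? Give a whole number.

Expected stroke deaths = Σ (standard pop × age-specific rate ÷ 100000)
= 12100×11.7/100000 + 18900×52.5/100000 + 15000×110.3/100000 + 29600×206.5/100000
= 1.42 + 9.92 + 16.55 + 61.12 = 89.01.

89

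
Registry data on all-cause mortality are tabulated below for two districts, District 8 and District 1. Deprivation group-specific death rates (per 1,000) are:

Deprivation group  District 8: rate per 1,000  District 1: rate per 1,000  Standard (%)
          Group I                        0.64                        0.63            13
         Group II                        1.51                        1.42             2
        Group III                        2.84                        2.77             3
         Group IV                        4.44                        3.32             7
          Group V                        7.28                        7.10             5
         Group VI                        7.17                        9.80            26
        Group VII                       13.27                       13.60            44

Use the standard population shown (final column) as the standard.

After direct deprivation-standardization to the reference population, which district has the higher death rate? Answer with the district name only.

Standard weights: 0.13, 0.02, 0.03, 0.07, 0.05, 0.26, 0.44.
District 8: 0.1300×0.64 + 0.0200×1.51 + 0.0300×2.84 + 0.0700×4.44 + 0.0500×7.28 + 0.2600×7.17 + 0.4400×13.27 = 8.5764 per 1,000.
District 1: 0.1300×0.63 + 0.0200×1.42 + 0.0300×2.77 + 0.0700×3.32 + 0.0500×7.10 + 0.2600×9.80 + 0.4400×13.60 = 9.3128 per 1,000.

District 1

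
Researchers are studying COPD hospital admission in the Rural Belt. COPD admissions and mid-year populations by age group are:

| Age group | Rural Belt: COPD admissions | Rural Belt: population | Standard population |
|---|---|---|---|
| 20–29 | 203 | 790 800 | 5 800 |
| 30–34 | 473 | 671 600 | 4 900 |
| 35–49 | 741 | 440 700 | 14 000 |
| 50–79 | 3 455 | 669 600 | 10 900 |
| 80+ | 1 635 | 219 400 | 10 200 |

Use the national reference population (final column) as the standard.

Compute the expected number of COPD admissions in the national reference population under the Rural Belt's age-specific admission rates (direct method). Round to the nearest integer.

Age-specific rates per 10 000 for the Rural Belt: 2.57, 7.04, 16.81, 51.60, 74.52.
Expected COPD admissions = Σ (standard pop × age-specific rate ÷ 10 000)
= 5 800×2.57/10 000 + 4 900×7.04/10 000 + 14 000×16.81/10 000 + 10 900×51.60/10 000 + 10 200×74.52/10 000
= 1.49 + 3.45 + 23.54 + 56.24 + 76.01 = 160.73.

161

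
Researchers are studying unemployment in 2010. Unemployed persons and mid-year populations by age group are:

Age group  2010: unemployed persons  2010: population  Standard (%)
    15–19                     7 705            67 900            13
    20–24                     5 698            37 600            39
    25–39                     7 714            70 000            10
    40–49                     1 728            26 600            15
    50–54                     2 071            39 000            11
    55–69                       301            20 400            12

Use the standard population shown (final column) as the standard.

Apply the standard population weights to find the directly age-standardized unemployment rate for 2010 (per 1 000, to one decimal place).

102.2

Age-specific rates per 1 000 for 2010: 113.476, 151.543, 110.200, 64.962, 53.103, 14.755.
Standard weights: 0.13, 0.39, 0.10, 0.15, 0.11, 0.12.
Standardized rate: 0.1300×113.476 + 0.3900×151.543 + 0.1000×110.200 + 0.1500×64.962 + 0.1100×53.103 + 0.1200×14.755 = 102.2297 per 1 000.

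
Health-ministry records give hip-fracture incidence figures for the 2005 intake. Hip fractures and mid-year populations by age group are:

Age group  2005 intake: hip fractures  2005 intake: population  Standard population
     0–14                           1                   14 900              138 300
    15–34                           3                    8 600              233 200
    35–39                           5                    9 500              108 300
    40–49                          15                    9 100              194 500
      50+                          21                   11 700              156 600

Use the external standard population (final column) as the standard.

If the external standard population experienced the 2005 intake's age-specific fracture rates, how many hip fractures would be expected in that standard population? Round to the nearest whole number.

749

Age-specific rates per 100 000 for the 2005 intake: 6.71, 34.88, 52.63, 164.84, 179.49.
Expected hip fractures = Σ (standard pop × age-specific rate ÷ 100 000)
= 138 300×6.71/100 000 + 233 200×34.88/100 000 + 108 300×52.63/100 000 + 194 500×164.84/100 000 + 156 600×179.49/100 000
= 9.28 + 81.35 + 57.00 + 320.60 + 281.08 = 749.31.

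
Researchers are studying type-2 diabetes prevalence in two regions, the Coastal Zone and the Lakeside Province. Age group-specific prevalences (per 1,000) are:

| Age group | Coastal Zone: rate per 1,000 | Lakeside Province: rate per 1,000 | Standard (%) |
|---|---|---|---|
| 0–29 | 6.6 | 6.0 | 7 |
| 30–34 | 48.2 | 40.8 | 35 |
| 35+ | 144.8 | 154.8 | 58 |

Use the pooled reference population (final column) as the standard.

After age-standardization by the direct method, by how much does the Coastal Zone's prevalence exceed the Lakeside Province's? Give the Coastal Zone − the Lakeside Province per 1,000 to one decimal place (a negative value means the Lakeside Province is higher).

Standard weights: 0.07, 0.35, 0.58.
The Coastal Zone: 0.0700×6.6 + 0.3500×48.2 + 0.5800×144.8 = 101.3160 per 1,000.
The Lakeside Province: 0.0700×6.0 + 0.3500×40.8 + 0.5800×154.8 = 104.4840 per 1,000.
Difference = 101.3160 − 104.4840 = -3.1680.

-3.2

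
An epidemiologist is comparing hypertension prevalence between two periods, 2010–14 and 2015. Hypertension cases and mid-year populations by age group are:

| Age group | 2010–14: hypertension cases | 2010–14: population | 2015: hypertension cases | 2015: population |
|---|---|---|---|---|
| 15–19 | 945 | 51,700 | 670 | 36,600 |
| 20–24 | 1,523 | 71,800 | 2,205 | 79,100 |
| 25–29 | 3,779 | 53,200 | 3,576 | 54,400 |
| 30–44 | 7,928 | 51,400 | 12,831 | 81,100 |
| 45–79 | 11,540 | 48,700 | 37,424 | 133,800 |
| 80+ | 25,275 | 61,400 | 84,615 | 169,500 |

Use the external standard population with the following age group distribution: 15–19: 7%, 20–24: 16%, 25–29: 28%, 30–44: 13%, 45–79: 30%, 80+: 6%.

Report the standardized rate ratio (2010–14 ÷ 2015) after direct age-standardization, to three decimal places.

0.885

Age-specific rates per 1,000 for 2010–14: 18.279, 21.212, 71.034, 154.241, 236.961, 411.645.
For 2015: 18.306, 27.876, 65.735, 158.212, 279.701, 499.204.
Standard weights: 0.07, 0.16, 0.28, 0.13, 0.30, 0.06.
2010–14: 0.0700×18.279 + 0.1600×21.212 + 0.2800×71.034 + 0.1300×154.241 + 0.3000×236.961 + 0.0600×411.645 = 140.4012 per 1,000.
2015: 0.0700×18.306 + 0.1600×27.876 + 0.2800×65.735 + 0.1300×158.212 + 0.3000×279.701 + 0.0600×499.204 = 158.5776 per 1,000.
Ratio = 140.4012 ÷ 158.5776 = 0.88538.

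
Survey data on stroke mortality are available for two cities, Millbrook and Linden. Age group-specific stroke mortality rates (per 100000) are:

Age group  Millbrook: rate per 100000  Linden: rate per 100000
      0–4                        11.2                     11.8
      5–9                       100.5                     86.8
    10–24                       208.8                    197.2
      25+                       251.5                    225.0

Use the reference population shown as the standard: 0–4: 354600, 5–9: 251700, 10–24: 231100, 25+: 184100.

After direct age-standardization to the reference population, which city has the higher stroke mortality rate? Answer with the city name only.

Standard total = 1021500; weights = 0.3471, 0.2464, 0.2262, 0.1802.
Millbrook: 0.3471×11.2 + 0.2464×100.5 + 0.2262×208.8 + 0.1802×251.5 = 121.2161 per 100000.
Linden: 0.3471×11.8 + 0.2464×86.8 + 0.2262×197.2 + 0.1802×225.0 = 110.6483 per 100000.

Millbrook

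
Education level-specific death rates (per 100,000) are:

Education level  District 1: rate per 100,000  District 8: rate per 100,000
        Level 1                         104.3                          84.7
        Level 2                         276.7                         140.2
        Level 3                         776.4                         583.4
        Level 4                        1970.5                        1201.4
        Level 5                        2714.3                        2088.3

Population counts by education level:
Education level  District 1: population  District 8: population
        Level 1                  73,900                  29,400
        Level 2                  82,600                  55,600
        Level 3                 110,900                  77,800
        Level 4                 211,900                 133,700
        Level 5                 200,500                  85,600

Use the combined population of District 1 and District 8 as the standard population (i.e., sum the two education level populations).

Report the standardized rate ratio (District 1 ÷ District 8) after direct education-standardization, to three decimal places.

Combined standard total = 1,061,900; weights = 0.0973, 0.1301, 0.1777, 0.3255, 0.2694.
District 1: 0.0973×104.3 + 0.1301×276.7 + 0.1777×776.4 + 0.3255×1970.5 + 0.2694×2714.3 = 1556.7255 per 100,000.
District 8: 0.0973×84.7 + 0.1301×140.2 + 0.1777×583.4 + 0.3255×1201.4 + 0.2694×2088.3 = 1083.7924 per 100,000.
Ratio = 1556.7255 ÷ 1083.7924 = 1.43637.

1.436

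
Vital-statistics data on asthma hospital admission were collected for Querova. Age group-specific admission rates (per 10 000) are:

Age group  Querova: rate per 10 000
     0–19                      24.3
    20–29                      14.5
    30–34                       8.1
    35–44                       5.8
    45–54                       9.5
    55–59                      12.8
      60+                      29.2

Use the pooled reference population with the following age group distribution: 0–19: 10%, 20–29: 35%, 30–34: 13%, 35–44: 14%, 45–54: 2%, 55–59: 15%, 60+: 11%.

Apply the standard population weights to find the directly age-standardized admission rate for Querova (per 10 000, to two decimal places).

Standard weights: 0.10, 0.35, 0.13, 0.14, 0.02, 0.15, 0.11.
Standardized rate: 0.1000×24.3 + 0.3500×14.5 + 0.1300×8.1 + 0.1400×5.8 + 0.0200×9.5 + 0.1500×12.8 + 0.1100×29.2 = 14.6920 per 10 000.

14.69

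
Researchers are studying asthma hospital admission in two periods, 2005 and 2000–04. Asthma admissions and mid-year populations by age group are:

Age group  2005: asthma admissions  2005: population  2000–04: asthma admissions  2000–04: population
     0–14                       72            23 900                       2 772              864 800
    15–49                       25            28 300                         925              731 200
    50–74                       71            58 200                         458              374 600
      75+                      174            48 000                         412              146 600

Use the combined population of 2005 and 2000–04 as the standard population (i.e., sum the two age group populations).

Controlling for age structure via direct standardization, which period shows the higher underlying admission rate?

2000–04

Age-specific rates per 10 000 for 2005: 30.13, 8.83, 12.20, 36.25.
For 2000–04: 32.05, 12.65, 12.23, 28.10.
Combined standard total = 2 275 600; weights = 0.3905, 0.3338, 0.1902, 0.0855.
2005: 0.3905×30.13 + 0.3338×8.83 + 0.1902×12.20 + 0.0855×36.25 = 20.1336 per 10 000.
2000–04: 0.3905×32.05 + 0.3338×12.65 + 0.1902×12.23 + 0.0855×28.10 = 21.4689 per 10 000.
The crude rates (21.59 vs 21.57) would put 2005 higher, but that reflects its age composition; once standardized to a common age structure, 2000–04 has the higher underlying rate.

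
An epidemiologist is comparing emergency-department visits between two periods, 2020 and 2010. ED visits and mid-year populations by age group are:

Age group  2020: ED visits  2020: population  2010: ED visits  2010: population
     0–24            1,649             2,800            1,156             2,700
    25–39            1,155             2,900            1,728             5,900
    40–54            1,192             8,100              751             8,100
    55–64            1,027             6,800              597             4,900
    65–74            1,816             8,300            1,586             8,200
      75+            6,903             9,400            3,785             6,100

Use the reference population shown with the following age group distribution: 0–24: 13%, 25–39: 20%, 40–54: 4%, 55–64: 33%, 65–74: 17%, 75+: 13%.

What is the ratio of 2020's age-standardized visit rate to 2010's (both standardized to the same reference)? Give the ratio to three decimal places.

1.268

Age-specific rates per 1,000 for 2020: 588.929, 398.276, 147.160, 151.029, 218.795, 734.362.
For 2010: 428.148, 292.881, 92.716, 121.837, 193.415, 620.492.
Standard weights: 0.13, 0.20, 0.04, 0.33, 0.17, 0.13.
2020: 0.1300×588.929 + 0.2000×398.276 + 0.0400×147.160 + 0.3300×151.029 + 0.1700×218.795 + 0.1300×734.362 = 344.6042 per 1,000.
2010: 0.1300×428.148 + 0.2000×292.881 + 0.0400×92.716 + 0.3300×121.837 + 0.1700×193.415 + 0.1300×620.492 = 271.6947 per 1,000.
Ratio = 344.6042 ÷ 271.6947 = 1.26835.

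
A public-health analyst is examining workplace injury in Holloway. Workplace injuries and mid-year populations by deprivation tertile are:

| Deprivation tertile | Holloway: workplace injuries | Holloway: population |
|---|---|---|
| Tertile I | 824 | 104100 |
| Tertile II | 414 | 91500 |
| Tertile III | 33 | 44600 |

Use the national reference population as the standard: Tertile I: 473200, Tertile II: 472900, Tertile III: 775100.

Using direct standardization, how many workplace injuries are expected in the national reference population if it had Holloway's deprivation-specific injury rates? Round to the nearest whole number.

6459

Deprivation-specific rates per 10000 for Holloway: 79.15, 45.25, 7.40.
Expected workplace injuries = Σ (standard pop × deprivation-specific rate ÷ 10000)
= 473200×79.15/10000 + 472900×45.25/10000 + 775100×7.40/10000
= 3745.60 + 2139.68 + 573.50 = 6458.78.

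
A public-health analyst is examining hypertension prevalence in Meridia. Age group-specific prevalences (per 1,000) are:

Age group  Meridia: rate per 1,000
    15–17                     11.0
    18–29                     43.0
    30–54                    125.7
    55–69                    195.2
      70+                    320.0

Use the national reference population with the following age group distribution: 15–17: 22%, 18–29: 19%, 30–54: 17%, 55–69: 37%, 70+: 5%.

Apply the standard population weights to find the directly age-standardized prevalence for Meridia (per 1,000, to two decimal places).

120.18

Standard weights: 0.22, 0.19, 0.17, 0.37, 0.05.
Standardized rate: 0.2200×11.0 + 0.1900×43.0 + 0.1700×125.7 + 0.3700×195.2 + 0.0500×320.0 = 120.1830 per 1,000.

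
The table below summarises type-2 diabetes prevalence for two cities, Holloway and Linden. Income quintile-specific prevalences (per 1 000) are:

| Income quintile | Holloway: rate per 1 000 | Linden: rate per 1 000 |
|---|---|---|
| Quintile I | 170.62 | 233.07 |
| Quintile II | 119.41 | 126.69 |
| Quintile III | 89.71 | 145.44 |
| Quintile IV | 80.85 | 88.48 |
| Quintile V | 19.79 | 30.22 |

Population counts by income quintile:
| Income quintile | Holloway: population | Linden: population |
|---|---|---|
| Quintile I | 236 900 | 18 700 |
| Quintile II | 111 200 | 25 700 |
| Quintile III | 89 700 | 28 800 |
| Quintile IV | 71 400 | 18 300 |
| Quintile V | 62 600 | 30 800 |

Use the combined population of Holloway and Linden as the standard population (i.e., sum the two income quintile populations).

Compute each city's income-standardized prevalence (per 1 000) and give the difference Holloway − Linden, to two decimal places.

Combined standard total = 694 100; weights = 0.3682, 0.1972, 0.1707, 0.1292, 0.1346.
Holloway: 0.3682×170.62 + 0.1972×119.41 + 0.1707×89.71 + 0.1292×80.85 + 0.1346×19.79 = 114.8091 per 1 000.
Linden: 0.3682×233.07 + 0.1972×126.69 + 0.1707×145.44 + 0.1292×88.48 + 0.1346×30.22 = 151.1459 per 1 000.
Difference = 114.8091 − 151.1459 = -36.3369.

-36.34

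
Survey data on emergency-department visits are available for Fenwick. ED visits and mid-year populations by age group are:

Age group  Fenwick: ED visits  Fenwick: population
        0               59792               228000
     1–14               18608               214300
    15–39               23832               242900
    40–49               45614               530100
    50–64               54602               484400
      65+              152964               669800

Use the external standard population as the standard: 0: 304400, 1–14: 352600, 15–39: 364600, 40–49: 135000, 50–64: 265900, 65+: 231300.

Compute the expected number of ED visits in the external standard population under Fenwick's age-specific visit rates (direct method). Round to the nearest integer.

240628

Age-specific rates per 1000 for Fenwick: 262.246, 86.832, 98.114, 86.048, 112.721, 228.373.
Expected ED visits = Σ (standard pop × age-specific rate ÷ 1000)
= 304400×262.246/1000 + 352600×86.832/1000 + 364600×98.114/1000 + 135000×86.048/1000 + 265900×112.721/1000 + 231300×228.373/1000
= 79827.56 + 30616.80 + 35772.53 + 11616.47 + 29972.49 + 52822.59 = 240628.44.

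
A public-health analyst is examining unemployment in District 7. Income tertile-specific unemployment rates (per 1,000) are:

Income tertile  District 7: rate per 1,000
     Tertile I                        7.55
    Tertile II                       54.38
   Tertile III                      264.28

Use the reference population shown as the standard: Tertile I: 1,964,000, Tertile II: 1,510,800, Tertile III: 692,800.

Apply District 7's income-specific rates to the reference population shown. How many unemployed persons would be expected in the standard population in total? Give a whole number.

280079

Expected unemployed persons = Σ (standard pop × income-specific rate ÷ 1,000)
= 1,964,000×7.55/1,000 + 1,510,800×54.38/1,000 + 692,800×264.28/1,000
= 14828.20 + 82157.30 + 183093.18 = 280078.69.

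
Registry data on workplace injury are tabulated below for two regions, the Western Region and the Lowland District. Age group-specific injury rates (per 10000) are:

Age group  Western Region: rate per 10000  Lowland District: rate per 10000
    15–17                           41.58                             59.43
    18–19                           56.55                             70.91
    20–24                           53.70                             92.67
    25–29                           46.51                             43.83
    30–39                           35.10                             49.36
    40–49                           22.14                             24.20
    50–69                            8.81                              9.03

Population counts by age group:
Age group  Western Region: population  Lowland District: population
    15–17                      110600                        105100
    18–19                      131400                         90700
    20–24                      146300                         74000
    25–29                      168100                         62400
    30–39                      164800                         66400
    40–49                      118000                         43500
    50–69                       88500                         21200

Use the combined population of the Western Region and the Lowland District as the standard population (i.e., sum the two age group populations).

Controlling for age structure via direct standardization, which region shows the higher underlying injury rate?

Combined standard total = 1391000; weights = 0.1551, 0.1597, 0.1584, 0.1657, 0.1662, 0.1161, 0.0789.
The Western Region: 0.1551×41.58 + 0.1597×56.55 + 0.1584×53.70 + 0.1657×46.51 + 0.1662×35.10 + 0.1161×22.14 + 0.0789×8.81 = 40.7882 per 10000.
The Lowland District: 0.1551×59.43 + 0.1597×70.91 + 0.1584×92.67 + 0.1657×43.83 + 0.1662×49.36 + 0.1161×24.20 + 0.0789×9.03 = 54.2035 per 10000.

Lowland District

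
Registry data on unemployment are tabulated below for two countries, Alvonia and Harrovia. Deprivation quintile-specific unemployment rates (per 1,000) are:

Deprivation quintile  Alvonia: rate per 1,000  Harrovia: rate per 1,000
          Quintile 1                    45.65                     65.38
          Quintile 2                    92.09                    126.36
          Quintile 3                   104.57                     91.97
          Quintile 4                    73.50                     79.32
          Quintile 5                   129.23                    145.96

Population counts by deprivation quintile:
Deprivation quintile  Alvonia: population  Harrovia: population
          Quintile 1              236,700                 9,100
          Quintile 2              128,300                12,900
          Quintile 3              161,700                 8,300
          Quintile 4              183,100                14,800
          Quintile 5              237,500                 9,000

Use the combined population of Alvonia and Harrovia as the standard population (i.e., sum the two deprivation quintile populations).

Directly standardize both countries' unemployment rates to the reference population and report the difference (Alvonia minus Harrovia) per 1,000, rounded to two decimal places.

-12.80

Combined standard total = 1,001,400; weights = 0.2455, 0.1410, 0.1698, 0.1976, 0.2462.
Alvonia: 0.2455×45.65 + 0.1410×92.09 + 0.1698×104.57 + 0.1976×73.50 + 0.2462×129.23 = 88.2780 per 1,000.
Harrovia: 0.2455×65.38 + 0.1410×126.36 + 0.1698×91.97 + 0.1976×79.32 + 0.2462×145.96 = 101.0824 per 1,000.
Difference = 88.2780 − 101.0824 = -12.8044.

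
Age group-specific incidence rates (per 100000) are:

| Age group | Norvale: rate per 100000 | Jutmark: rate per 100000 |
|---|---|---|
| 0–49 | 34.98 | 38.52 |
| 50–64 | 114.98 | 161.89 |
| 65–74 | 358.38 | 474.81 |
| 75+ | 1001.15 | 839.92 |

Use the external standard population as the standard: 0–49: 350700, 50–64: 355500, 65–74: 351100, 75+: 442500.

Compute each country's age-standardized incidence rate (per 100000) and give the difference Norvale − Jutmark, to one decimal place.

8.4

Standard total = 1499800; weights = 0.2338, 0.2370, 0.2341, 0.2950.
Norvale: 0.2338×34.98 + 0.2370×114.98 + 0.2341×358.38 + 0.2950×1001.15 = 414.7079 per 100000.
Jutmark: 0.2338×38.52 + 0.2370×161.89 + 0.2341×474.81 + 0.2950×839.92 = 406.3417 per 100000.
Difference = 414.7079 − 406.3417 = 8.3663.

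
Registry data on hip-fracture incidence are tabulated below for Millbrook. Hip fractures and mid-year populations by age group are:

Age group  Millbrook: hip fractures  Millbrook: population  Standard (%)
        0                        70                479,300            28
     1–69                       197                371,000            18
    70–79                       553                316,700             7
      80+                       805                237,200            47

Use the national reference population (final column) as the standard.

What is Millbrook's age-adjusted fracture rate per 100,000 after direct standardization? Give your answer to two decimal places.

185.38

Age-specific rates per 100,000 for Millbrook: 14.60, 53.10, 174.61, 339.38.
Standard weights: 0.28, 0.18, 0.07, 0.47.
Standardized rate: 0.2800×14.60 + 0.1800×53.10 + 0.0700×174.61 + 0.4700×339.38 = 185.3769 per 100,000.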